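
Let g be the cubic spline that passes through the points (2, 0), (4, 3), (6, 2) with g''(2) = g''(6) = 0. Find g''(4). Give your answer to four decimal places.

-1.5000

Write m_i for g''(x_i). With h_i = 2, 2 and divided differences Δ_i = 3/2, -1/2, the continuity of g' gives the tridiagonal system
  2·m_0 + 8·m_1 + 2·m_2 = 6(Δ_1 - Δ_0) = -12
Natural end conditions: m_0 = m_2 = 0.
Solving: m_0 = 0, m_1 = -3/2, m_2 = 0.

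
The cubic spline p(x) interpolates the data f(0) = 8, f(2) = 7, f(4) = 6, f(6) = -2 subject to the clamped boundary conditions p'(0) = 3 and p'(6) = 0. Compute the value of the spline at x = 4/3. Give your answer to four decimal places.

Let σ_i = p''(x_i). Step sizes h_i = 2, 2, 2; slopes of the chords Δ_i = (y_(i+1) - y_i)/h_i = -1/2, -1/2, -4.
  2·σ_0 + 8·σ_1 + 2·σ_2 = 6(Δ_1 - Δ_0) = 0
  2·σ_1 + 8·σ_2 + 2·σ_3 = 6(Δ_2 - Δ_1) = -21
Clamped end conditions give two more equations: 2h_0·σ_0 + h_0·σ_1 = 6(Δ_0 - p'(0)) = -21 and h_2·σ_2 + 2h_2·σ_3 = 6(p'(6) - Δ_2) = 24.
Forward elimination and back-substitution give σ_0 = -34/5, σ_1 = 31/10, σ_2 = -28/5, σ_3 = 44/5.
On [0, 2], p(x) = 8 + 3·x - 17/5·x² + 33/40·x³.
With x = 4/3: p(4/3) = 356/45.

7.9111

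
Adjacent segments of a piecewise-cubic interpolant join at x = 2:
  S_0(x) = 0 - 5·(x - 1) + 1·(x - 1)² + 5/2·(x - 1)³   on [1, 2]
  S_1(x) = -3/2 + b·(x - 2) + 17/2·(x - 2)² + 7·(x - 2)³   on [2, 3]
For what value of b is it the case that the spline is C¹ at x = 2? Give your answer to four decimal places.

4.5000

S_0'(x) = -5 + 2·(x - 1) + 15/2·(x - 1)², so S_0'(2) = 9/2. On the right, S_1'(2) = b, so b = 9/2.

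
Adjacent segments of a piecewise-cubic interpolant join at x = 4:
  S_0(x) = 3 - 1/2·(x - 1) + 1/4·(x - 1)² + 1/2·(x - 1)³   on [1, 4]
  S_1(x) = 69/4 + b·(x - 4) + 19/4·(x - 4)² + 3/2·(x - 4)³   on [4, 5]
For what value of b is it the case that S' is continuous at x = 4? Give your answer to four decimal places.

14.5000

S_0'(x) = -1/2 + 1/2·(x - 1) + 3/2·(x - 1)², so S_0'(4) = 29/2. On the right, S_1'(4) = b, so b = 29/2.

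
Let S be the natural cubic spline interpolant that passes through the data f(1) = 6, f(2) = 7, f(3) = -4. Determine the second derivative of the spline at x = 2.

-18

Let M_i = S''(x_i). Step sizes h_i = 1, 1; slopes of the chords Δ_i = (y_(i+1) - y_i)/h_i = 1, -11.
  1·M_0 + 4·M_1 + 1·M_2 = 6(Δ_1 - Δ_0) = -72
Natural end conditions: M_0 = M_2 = 0.
Hence M_0 = 0, M_1 = -18, M_2 = 0.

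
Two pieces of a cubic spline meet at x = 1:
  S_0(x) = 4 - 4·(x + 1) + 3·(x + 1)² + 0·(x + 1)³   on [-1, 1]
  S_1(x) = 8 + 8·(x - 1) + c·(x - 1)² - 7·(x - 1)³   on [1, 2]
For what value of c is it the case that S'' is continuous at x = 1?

3

S_0''(x) = 6 + 0·(x + 1), so S_0''(1) = 6. On the right, S_1''(1) = 2c, so c = 3.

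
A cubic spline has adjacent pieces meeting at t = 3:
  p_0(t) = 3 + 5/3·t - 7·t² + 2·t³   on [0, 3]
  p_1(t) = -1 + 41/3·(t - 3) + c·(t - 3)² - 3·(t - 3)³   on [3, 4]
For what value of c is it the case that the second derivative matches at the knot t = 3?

p_0''(t) = -14 + 12·t, so p_0''(3) = 22. On the right, p_1''(3) = 2c, so c = 11.

11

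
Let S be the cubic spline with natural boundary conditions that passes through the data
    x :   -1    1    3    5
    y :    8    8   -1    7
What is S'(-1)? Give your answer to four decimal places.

Let σ_i = S''(x_i). Step sizes h_i = 2, 2, 2; slopes of the chords Δ_i = (y_(i+1) - y_i)/h_i = 0, -9/2, 4.
  2·σ_0 + 8·σ_1 + 2·σ_2 = 6(Δ_1 - Δ_0) = -27
  2·σ_1 + 8·σ_2 + 2·σ_3 = 6(Δ_2 - Δ_1) = 51
Natural end conditions: σ_0 = σ_3 = 0.
Hence σ_0 = 0, σ_1 = -53/10, σ_2 = 77/10, σ_3 = 0.
On [-1, 1], S'(x) = b_0 + 2c_0·(x + 1) + 3d_0·(x + 1)² with b_0 = Δ_0 - h_0(2σ_0 + σ_1)/6 = 53/30, c_0 = σ_0/2 = 0, d_0 = (σ_1 - σ_0)/(6h_0) = -53/120. So S'(-1) = 53/30.

1.7667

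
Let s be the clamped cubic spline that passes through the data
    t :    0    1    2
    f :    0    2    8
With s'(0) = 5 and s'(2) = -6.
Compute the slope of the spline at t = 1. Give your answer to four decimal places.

Put M_i = s'' at the i-th knot. Here h = (1, 1) and Δ = (2, 6), so the interior equations h_(i-1)·M_(i-1) + 2(h_(i-1)+h_i)·M_i + h_i·M_(i+1) = 6(Δ_i − Δ_(i-1)) read
  1·M_0 + 4·M_1 + 1·M_2 = 6(Δ_1 - Δ_0) = 24
Clamped end conditions give two more equations: 2h_0·M_0 + h_0·M_1 = 6(Δ_0 - s'(0)) = -18 and h_1·M_1 + 2h_1·M_2 = 6(s'(2) - Δ_1) = -72.
Forward elimination and back-substitution give M_0 = -41/2, M_1 = 23, M_2 = -95/2.
On [1, 2], s'(t) = b_1 + 2c_1·(t - 1) + 3d_1·(t - 1)² with b_1 = Δ_1 - h_1(2M_1 + M_2)/6 = 25/4, c_1 = M_1/2 = 23/2, d_1 = (M_2 - M_1)/(6h_1) = -47/4. So s'(1) = 25/4.

6.2500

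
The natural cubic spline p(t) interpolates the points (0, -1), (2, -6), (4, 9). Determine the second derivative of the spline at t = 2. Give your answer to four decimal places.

7.5000

Let σ_i = p''(x_i). Step sizes h_i = 2, 2; slopes of the chords Δ_i = (y_(i+1) - y_i)/h_i = -5/2, 15/2.
  2·σ_0 + 8·σ_1 + 2·σ_2 = 6(Δ_1 - Δ_0) = 60
Natural end conditions: σ_0 = σ_2 = 0.
Solving: σ_0 = 0, σ_1 = 15/2, σ_2 = 0.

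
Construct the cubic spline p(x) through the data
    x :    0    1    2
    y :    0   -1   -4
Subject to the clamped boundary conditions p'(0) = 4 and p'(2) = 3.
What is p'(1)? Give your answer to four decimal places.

Let σ_i = p''(x_i). Step sizes h_i = 1, 1; slopes of the chords Δ_i = (y_(i+1) - y_i)/h_i = -1, -3.
  1·σ_0 + 4·σ_1 + 1·σ_2 = 6(Δ_1 - Δ_0) = -12
Clamped end conditions give two more equations: 2h_0·σ_0 + h_0·σ_1 = 6(Δ_0 - p'(0)) = -30 and h_1·σ_1 + 2h_1·σ_2 = 6(p'(2) - Δ_1) = 36.
Hence σ_0 = -25/2, σ_1 = -5, σ_2 = 41/2.
On [1, 2], p'(x) = b_1 + 2c_1·(x - 1) + 3d_1·(x - 1)² with b_1 = Δ_1 - h_1(2σ_1 + σ_2)/6 = -19/4, c_1 = σ_1/2 = -5/2, d_1 = (σ_2 - σ_1)/(6h_1) = 17/4. So p'(1) = -19/4.

-4.7500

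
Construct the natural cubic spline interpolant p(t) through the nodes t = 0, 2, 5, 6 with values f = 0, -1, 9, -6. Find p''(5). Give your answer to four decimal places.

-16.4648

Put σ_i = p'' at the i-th knot. Here h = (2, 3, 1) and Δ = (-1/2, 10/3, -15), so the interior equations h_(i-1)·σ_(i-1) + 2(h_(i-1)+h_i)·σ_i + h_i·σ_(i+1) = 6(Δ_i − Δ_(i-1)) read
  2·σ_0 + 10·σ_1 + 3·σ_2 = 6(Δ_1 - Δ_0) = 23
  3·σ_1 + 8·σ_2 + 1·σ_3 = 6(Δ_2 - Δ_1) = -110
Natural end conditions: σ_0 = σ_3 = 0.
Hence σ_0 = 0, σ_1 = 514/71, σ_2 = -1169/71, σ_3 = 0.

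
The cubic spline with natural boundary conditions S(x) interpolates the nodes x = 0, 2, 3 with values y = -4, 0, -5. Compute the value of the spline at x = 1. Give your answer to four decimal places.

With M_i denoting the second derivative at x_i, h_i = 2, 1, and Δ_i = (y_(i+1) − y_i)/h_i = 2, -5:
  2·M_0 + 6·M_1 + 1·M_2 = 6(Δ_1 - Δ_0) = -42
Natural end conditions: M_0 = M_2 = 0.
Hence M_0 = 0, M_1 = -7, M_2 = 0.
On [0, 2], S(x) = -4 + 13/3·x + 0·x² - 7/12·x³.
With x = 1: S(1) = -1/4.

-0.2500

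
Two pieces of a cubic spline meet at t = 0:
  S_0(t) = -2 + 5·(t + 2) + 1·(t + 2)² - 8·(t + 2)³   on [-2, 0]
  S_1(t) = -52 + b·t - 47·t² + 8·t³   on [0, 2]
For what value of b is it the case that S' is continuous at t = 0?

-87

S_0'(t) = 5 + 2·(t + 2) - 24·(t + 2)², so S_0'(0) = -87. On the right, S_1'(0) = b, so b = -87.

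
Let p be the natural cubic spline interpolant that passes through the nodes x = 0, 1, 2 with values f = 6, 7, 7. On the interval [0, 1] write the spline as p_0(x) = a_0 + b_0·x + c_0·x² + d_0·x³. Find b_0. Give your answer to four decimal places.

1.2500

Put M_i = p'' at the i-th knot. Here h = (1, 1) and Δ = (1, 0), so the interior equations h_(i-1)·M_(i-1) + 2(h_(i-1)+h_i)·M_i + h_i·M_(i+1) = 6(Δ_i − Δ_(i-1)) read
  1·M_0 + 4·M_1 + 1·M_2 = 6(Δ_1 - Δ_0) = -6
Natural end conditions: M_0 = M_2 = 0.
Forward elimination and back-substitution give M_0 = 0, M_1 = -3/2, M_2 = 0.
On [0, 1], with p_0(x) = a_0 + b_0·x + c_0·x² + d_0·x³: c_0 = M_0/2 = 0, d_0 = (M_1 - M_0)/(6h_0) = -1/4, b_0 = Δ_0 - h_0(2M_0 + M_1)/6 = 5/4.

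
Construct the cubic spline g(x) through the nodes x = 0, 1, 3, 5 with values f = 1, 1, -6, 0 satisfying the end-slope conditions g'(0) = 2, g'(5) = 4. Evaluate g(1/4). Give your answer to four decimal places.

With M_i denoting the second derivative at x_i, h_i = 1, 2, 2, and Δ_i = (y_(i+1) − y_i)/h_i = 0, -7/2, 3:
  1·M_0 + 6·M_1 + 2·M_2 = 6(Δ_1 - Δ_0) = -21
  2·M_1 + 8·M_2 + 2·M_3 = 6(Δ_2 - Δ_1) = 39
Clamped end conditions give two more equations: 2h_0·M_0 + h_0·M_1 = 6(Δ_0 - g'(0)) = -12 and h_2·M_2 + 2h_2·M_3 = 6(g'(5) - Δ_2) = 6.
Solving the tridiagonal system: M_0 = -79/23, M_1 = -118/23, M_2 = 152/23, M_3 = -83/46.
On [0, 1], g(x) = 1 + 2·x - 79/46·x² - 13/46·x³.
With x = 1/4: g(1/4) = 4087/2944.

1.3882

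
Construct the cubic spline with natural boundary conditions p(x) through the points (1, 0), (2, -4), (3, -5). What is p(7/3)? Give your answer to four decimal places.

-4.6111

Write σ_i for p''(x_i). With h_i = 1, 1 and divided differences Δ_i = -4, -1, the continuity of p' gives the tridiagonal system
  1·σ_0 + 4·σ_1 + 1·σ_2 = 6(Δ_1 - Δ_0) = 18
Natural end conditions: σ_0 = σ_2 = 0.
Solving the tridiagonal system: σ_0 = 0, σ_1 = 9/2, σ_2 = 0.
On [2, 3], p(x) = -4 - 5/2·(x - 2) + 9/4·(x - 2)² - 3/4·(x - 2)³.
With (x - 2) = 1/3: p(7/3) = -83/18.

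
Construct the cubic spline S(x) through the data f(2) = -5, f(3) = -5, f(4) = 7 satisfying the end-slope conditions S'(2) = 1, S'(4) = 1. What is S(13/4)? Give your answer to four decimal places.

Write m_i for S''(x_i). With h_i = 1, 1 and divided differences Δ_i = 0, 12, the continuity of S' gives the tridiagonal system
  1·m_0 + 4·m_1 + 1·m_2 = 6(Δ_1 - Δ_0) = 72
Clamped end conditions give two more equations: 2h_0·m_0 + h_0·m_1 = 6(Δ_0 - S'(2)) = -6 and h_1·m_1 + 2h_1·m_2 = 6(S'(4) - Δ_1) = -66.
Hence m_0 = -21, m_1 = 36, m_2 = -51.
On [3, 4], S(x) = -5 + 17/2·(x - 3) + 18·(x - 3)² - 29/2·(x - 3)³.
With (x - 3) = 1/4: S(13/4) = -253/128.

-1.9766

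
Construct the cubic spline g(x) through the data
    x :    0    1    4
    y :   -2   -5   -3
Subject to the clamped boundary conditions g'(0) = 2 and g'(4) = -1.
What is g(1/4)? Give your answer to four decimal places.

Write M_i for g''(x_i). With h_i = 1, 3 and divided differences Δ_i = -3, 2/3, the continuity of g' gives the tridiagonal system
  1·M_0 + 8·M_1 + 3·M_2 = 6(Δ_1 - Δ_0) = 22
Clamped end conditions give two more equations: 2h_0·M_0 + h_0·M_1 = 6(Δ_0 - g'(0)) = -30 and h_1·M_1 + 2h_1·M_2 = 6(g'(4) - Δ_1) = -10.
Hence M_0 = -37/2, M_1 = 7, M_2 = -31/6.
On [0, 1], g(x) = -2 + 2·x - 37/4·x² + 17/4·x³.
With x = 1/4: g(1/4) = -515/256.

-2.0117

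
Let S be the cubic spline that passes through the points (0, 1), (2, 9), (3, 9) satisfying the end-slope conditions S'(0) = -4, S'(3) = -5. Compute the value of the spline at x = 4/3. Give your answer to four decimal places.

Let m_i = S''(x_i). Step sizes h_i = 2, 1; slopes of the chords Δ_i = (y_(i+1) - y_i)/h_i = 4, 0.
  2·m_0 + 6·m_1 + 1·m_2 = 6(Δ_1 - Δ_0) = -24
Clamped end conditions give two more equations: 2h_0·m_0 + h_0·m_1 = 6(Δ_0 - S'(0)) = 48 and h_1·m_1 + 2h_1·m_2 = 6(S'(3) - Δ_1) = -30.
Hence m_0 = 47/3, m_1 = -22/3, m_2 = -34/3.
On [0, 2], S(x) = 1 - 4·x + 47/6·x² - 23/12·x³.
With x = 4/3: S(4/3) = 409/81.

5.0494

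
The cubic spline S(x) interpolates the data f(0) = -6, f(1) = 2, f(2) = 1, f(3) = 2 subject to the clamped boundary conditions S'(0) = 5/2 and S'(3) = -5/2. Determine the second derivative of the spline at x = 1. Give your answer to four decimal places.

-23.9333

Write M_i for S''(x_i). With h_i = 1, 1, 1 and divided differences Δ_i = 8, -1, 1, the continuity of S' gives the tridiagonal system
  1·M_0 + 4·M_1 + 1·M_2 = 6(Δ_1 - Δ_0) = -54
  1·M_1 + 4·M_2 + 1·M_3 = 6(Δ_2 - Δ_1) = 12
Clamped end conditions give two more equations: 2h_0·M_0 + h_0·M_1 = 6(Δ_0 - S'(0)) = 33 and h_2·M_2 + 2h_2·M_3 = 6(S'(3) - Δ_2) = -21.
Solving the tridiagonal system: M_0 = 427/15, M_1 = -359/15, M_2 = 199/15, M_3 = -257/15.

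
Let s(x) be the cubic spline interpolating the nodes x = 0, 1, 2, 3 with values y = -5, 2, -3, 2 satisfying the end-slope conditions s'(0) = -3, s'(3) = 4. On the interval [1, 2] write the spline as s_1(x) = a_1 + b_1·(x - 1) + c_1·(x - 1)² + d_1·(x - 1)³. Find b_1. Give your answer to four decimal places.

2.6667

Let m_i = s''(x_i). Step sizes h_i = 1, 1, 1; slopes of the chords Δ_i = (y_(i+1) - y_i)/h_i = 7, -5, 5.
  1·m_0 + 4·m_1 + 1·m_2 = 6(Δ_1 - Δ_0) = -72
  1·m_1 + 4·m_2 + 1·m_3 = 6(Δ_2 - Δ_1) = 60
Clamped end conditions give two more equations: 2h_0·m_0 + h_0·m_1 = 6(Δ_0 - s'(0)) = 60 and h_2·m_2 + 2h_2·m_3 = 6(s'(3) - Δ_2) = -6.
Forward elimination and back-substitution give m_0 = 146/3, m_1 = -112/3, m_2 = 86/3, m_3 = -52/3.
On [1, 2], with s_1(x) = a_1 + b_1·(x - 1) + c_1·(x - 1)² + d_1·(x - 1)³: c_1 = m_1/2 = -56/3, d_1 = (m_2 - m_1)/(6h_1) = 11, b_1 = Δ_1 - h_1(2m_1 + m_2)/6 = 8/3.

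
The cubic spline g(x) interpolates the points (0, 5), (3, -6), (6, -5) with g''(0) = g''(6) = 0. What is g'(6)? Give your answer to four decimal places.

Put M_i = g'' at the i-th knot. Here h = (3, 3) and Δ = (-11/3, 1/3), so the interior equations h_(i-1)·M_(i-1) + 2(h_(i-1)+h_i)·M_i + h_i·M_(i+1) = 6(Δ_i − Δ_(i-1)) read
  3·M_0 + 12·M_1 + 3·M_2 = 6(Δ_1 - Δ_0) = 24
Natural end conditions: M_0 = M_2 = 0.
Solving: M_0 = 0, M_1 = 2, M_2 = 0.
On [3, 6], g'(x) = b_1 + 2c_1·(x - 3) + 3d_1·(x - 3)² with b_1 = Δ_1 - h_1(2M_1 + M_2)/6 = -5/3, c_1 = M_1/2 = 1, d_1 = (M_2 - M_1)/(6h_1) = -1/9. So g'(6) = 4/3.

1.3333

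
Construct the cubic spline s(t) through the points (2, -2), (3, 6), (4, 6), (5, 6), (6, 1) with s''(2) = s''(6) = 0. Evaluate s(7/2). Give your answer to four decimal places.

6.4888

Let σ_i = s''(x_i). Step sizes h_i = 1, 1, 1, 1; slopes of the chords Δ_i = (y_(i+1) - y_i)/h_i = 8, 0, 0, -5.
  1·σ_0 + 4·σ_1 + 1·σ_2 = 6(Δ_1 - Δ_0) = -48
  1·σ_1 + 4·σ_2 + 1·σ_3 = 6(Δ_2 - Δ_1) = 0
  1·σ_2 + 4·σ_3 + 1·σ_4 = 6(Δ_3 - Δ_2) = -30
Natural end conditions: σ_0 = σ_4 = 0.
Solving the tridiagonal system: σ_0 = 0, σ_1 = -375/28, σ_2 = 39/7, σ_3 = -249/28, σ_4 = 0.
On [3, 4], s(t) = 6 + 99/28·(t - 3) - 375/56·(t - 3)² + 177/56·(t - 3)³.
With (t - 3) = 1/2: s(7/2) = 2907/448.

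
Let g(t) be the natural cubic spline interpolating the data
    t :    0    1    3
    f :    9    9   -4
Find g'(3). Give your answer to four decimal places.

With m_i denoting the second derivative at x_i, h_i = 1, 2, and Δ_i = (y_(i+1) − y_i)/h_i = 0, -13/2:
  1·m_0 + 6·m_1 + 2·m_2 = 6(Δ_1 - Δ_0) = -39
Natural end conditions: m_0 = m_2 = 0.
Solving the tridiagonal system: m_0 = 0, m_1 = -13/2, m_2 = 0.
On [1, 3], g'(t) = b_1 + 2c_1·(t - 1) + 3d_1·(t - 1)² with b_1 = Δ_1 - h_1(2m_1 + m_2)/6 = -13/6, c_1 = m_1/2 = -13/4, d_1 = (m_2 - m_1)/(6h_1) = 13/24. So g'(3) = -26/3.

-8.6667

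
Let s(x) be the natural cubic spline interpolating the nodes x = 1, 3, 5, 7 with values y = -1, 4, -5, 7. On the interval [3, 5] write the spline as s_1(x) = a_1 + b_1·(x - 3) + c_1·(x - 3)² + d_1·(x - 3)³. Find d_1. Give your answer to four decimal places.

Write σ_i for s''(x_i). With h_i = 2, 2, 2 and divided differences Δ_i = 5/2, -9/2, 6, the continuity of s' gives the tridiagonal system
  2·σ_0 + 8·σ_1 + 2·σ_2 = 6(Δ_1 - Δ_0) = -42
  2·σ_1 + 8·σ_2 + 2·σ_3 = 6(Δ_2 - Δ_1) = 63
Natural end conditions: σ_0 = σ_3 = 0.
Hence σ_0 = 0, σ_1 = -77/10, σ_2 = 49/5, σ_3 = 0.
On [3, 5], with s_1(x) = a_1 + b_1·(x - 3) + c_1·(x - 3)² + d_1·(x - 3)³: c_1 = σ_1/2 = -77/20, d_1 = (σ_2 - σ_1)/(6h_1) = 35/24, b_1 = Δ_1 - h_1(2σ_1 + σ_2)/6 = -79/30.

1.4583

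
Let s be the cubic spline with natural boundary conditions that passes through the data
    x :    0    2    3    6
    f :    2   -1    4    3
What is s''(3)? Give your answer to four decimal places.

Put M_i = s'' at the i-th knot. Here h = (2, 1, 3) and Δ = (-3/2, 5, -1/3), so the interior equations h_(i-1)·M_(i-1) + 2(h_(i-1)+h_i)·M_i + h_i·M_(i+1) = 6(Δ_i − Δ_(i-1)) read
  2·M_0 + 6·M_1 + 1·M_2 = 6(Δ_1 - Δ_0) = 39
  1·M_1 + 8·M_2 + 3·M_3 = 6(Δ_2 - Δ_1) = -32
Natural end conditions: M_0 = M_3 = 0.
Forward elimination and back-substitution give M_0 = 0, M_1 = 344/47, M_2 = -231/47, M_3 = 0.

-4.9149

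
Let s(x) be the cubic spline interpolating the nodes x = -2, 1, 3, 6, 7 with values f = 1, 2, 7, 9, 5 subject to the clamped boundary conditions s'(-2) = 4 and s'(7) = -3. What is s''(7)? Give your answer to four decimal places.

With M_i denoting the second derivative at x_i, h_i = 3, 2, 3, 1, and Δ_i = (y_(i+1) − y_i)/h_i = 1/3, 5/2, 2/3, -4:
  3·M_0 + 10·M_1 + 2·M_2 = 6(Δ_1 - Δ_0) = 13
  2·M_1 + 10·M_2 + 3·M_3 = 6(Δ_2 - Δ_1) = -11
  3·M_2 + 8·M_3 + 1·M_4 = 6(Δ_3 - Δ_2) = -28
Clamped end conditions give two more equations: 2h_0·M_0 + h_0·M_1 = 6(Δ_0 - s'(-2)) = -22 and h_3·M_3 + 2h_3·M_4 = 6(s'(7) - Δ_3) = 6.
Solving the tridiagonal system: M_0 = -1819/354, M_1 = 521/177, M_2 = -361/708, M_3 = -1391/354, M_4 = 3515/708.

4.9647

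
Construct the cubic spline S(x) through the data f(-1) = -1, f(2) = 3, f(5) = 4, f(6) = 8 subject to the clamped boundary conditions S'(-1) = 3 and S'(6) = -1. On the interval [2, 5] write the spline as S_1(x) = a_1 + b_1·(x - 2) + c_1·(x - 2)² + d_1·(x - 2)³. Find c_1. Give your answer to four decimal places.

-0.8495

Write M_i for S''(x_i). With h_i = 3, 3, 1 and divided differences Δ_i = 4/3, 1/3, 4, the continuity of S' gives the tridiagonal system
  3·M_0 + 12·M_1 + 3·M_2 = 6(Δ_1 - Δ_0) = -6
  3·M_1 + 8·M_2 + 1·M_3 = 6(Δ_2 - Δ_1) = 22
Clamped end conditions give two more equations: 2h_0·M_0 + h_0·M_1 = 6(Δ_0 - S'(-1)) = -10 and h_2·M_2 + 2h_2·M_3 = 6(S'(6) - Δ_2) = -30.
Solving: M_0 = -76/93, M_1 = -158/93, M_2 = 174/31, M_3 = -552/31.
On [2, 5], with S_1(x) = a_1 + b_1·(x - 2) + c_1·(x - 2)² + d_1·(x - 2)³: c_1 = M_1/2 = -79/93, d_1 = (M_2 - M_1)/(6h_1) = 340/837, b_1 = Δ_1 - h_1(2M_1 + M_2)/6 = -24/31.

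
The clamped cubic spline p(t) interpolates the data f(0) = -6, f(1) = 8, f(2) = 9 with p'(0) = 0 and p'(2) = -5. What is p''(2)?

-1

Write σ_i for p''(x_i). With h_i = 1, 1 and divided differences Δ_i = 14, 1, the continuity of p' gives the tridiagonal system
  1·σ_0 + 4·σ_1 + 1·σ_2 = 6(Δ_1 - Δ_0) = -78
Clamped end conditions give two more equations: 2h_0·σ_0 + h_0·σ_1 = 6(Δ_0 - p'(0)) = 84 and h_1·σ_1 + 2h_1·σ_2 = 6(p'(2) - Δ_1) = -36.
Solving: σ_0 = 59, σ_1 = -34, σ_2 = -1.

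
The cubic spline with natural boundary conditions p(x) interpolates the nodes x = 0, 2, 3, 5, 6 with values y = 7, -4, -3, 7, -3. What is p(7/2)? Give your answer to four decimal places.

0.3115

With M_i denoting the second derivative at x_i, h_i = 2, 1, 2, 1, and Δ_i = (y_(i+1) − y_i)/h_i = -11/2, 1, 5, -10:
  2·M_0 + 6·M_1 + 1·M_2 = 6(Δ_1 - Δ_0) = 39
  1·M_1 + 6·M_2 + 2·M_3 = 6(Δ_2 - Δ_1) = 24
  2·M_2 + 6·M_3 + 1·M_4 = 6(Δ_3 - Δ_2) = -90
Natural end conditions: M_0 = M_4 = 0.
Solving the tridiagonal system: M_0 = 0, M_1 = 154/31, M_2 = 285/31, M_3 = -560/31, M_4 = 0.
On [3, 5], p(x) = -3 + 455/93·(x - 3) + 285/62·(x - 3)² - 845/372·(x - 3)³.
With (x - 3) = 1/2: p(7/2) = 309/992.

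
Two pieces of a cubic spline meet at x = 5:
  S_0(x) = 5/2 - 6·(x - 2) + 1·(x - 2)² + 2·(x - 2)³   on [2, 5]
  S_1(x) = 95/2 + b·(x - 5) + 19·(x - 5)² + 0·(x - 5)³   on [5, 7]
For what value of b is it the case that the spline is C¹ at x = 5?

54

S_0'(x) = -6 + 2·(x - 2) + 6·(x - 2)², so S_0'(5) = 54. On the right, S_1'(5) = b, so b = 54.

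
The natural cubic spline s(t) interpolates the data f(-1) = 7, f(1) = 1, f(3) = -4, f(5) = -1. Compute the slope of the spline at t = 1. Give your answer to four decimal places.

-3.2667

Let M_i = s''(x_i). Step sizes h_i = 2, 2, 2; slopes of the chords Δ_i = (y_(i+1) - y_i)/h_i = -3, -5/2, 3/2.
  2·M_0 + 8·M_1 + 2·M_2 = 6(Δ_1 - Δ_0) = 3
  2·M_1 + 8·M_2 + 2·M_3 = 6(Δ_2 - Δ_1) = 24
Natural end conditions: M_0 = M_3 = 0.
Solving: M_0 = 0, M_1 = -2/5, M_2 = 31/10, M_3 = 0.
On [1, 3], s'(t) = b_1 + 2c_1·(t - 1) + 3d_1·(t - 1)² with b_1 = Δ_1 - h_1(2M_1 + M_2)/6 = -49/15, c_1 = M_1/2 = -1/5, d_1 = (M_2 - M_1)/(6h_1) = 7/24. So s'(1) = -49/15.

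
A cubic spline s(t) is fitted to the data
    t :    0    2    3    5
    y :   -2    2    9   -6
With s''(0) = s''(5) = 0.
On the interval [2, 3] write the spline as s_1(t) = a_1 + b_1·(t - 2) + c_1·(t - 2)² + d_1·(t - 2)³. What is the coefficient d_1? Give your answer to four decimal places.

Put M_i = s'' at the i-th knot. Here h = (2, 1, 2) and Δ = (2, 7, -15/2), so the interior equations h_(i-1)·M_(i-1) + 2(h_(i-1)+h_i)·M_i + h_i·M_(i+1) = 6(Δ_i − Δ_(i-1)) read
  2·M_0 + 6·M_1 + 1·M_2 = 6(Δ_1 - Δ_0) = 30
  1·M_1 + 6·M_2 + 2·M_3 = 6(Δ_2 - Δ_1) = -87
Natural end conditions: M_0 = M_3 = 0.
Solving: M_0 = 0, M_1 = 267/35, M_2 = -552/35, M_3 = 0.
On [2, 3], with s_1(t) = a_1 + b_1·(t - 2) + c_1·(t - 2)² + d_1·(t - 2)³: c_1 = M_1/2 = 267/70, d_1 = (M_2 - M_1)/(6h_1) = -39/10, b_1 = Δ_1 - h_1(2M_1 + M_2)/6 = 248/35.

-3.9000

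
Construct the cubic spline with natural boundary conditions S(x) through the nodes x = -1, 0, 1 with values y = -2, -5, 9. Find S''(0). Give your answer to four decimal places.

25.5000

Write m_i for S''(x_i). With h_i = 1, 1 and divided differences Δ_i = -3, 14, the continuity of S' gives the tridiagonal system
  1·m_0 + 4·m_1 + 1·m_2 = 6(Δ_1 - Δ_0) = 102
Natural end conditions: m_0 = m_2 = 0.
Solving: m_0 = 0, m_1 = 51/2, m_2 = 0.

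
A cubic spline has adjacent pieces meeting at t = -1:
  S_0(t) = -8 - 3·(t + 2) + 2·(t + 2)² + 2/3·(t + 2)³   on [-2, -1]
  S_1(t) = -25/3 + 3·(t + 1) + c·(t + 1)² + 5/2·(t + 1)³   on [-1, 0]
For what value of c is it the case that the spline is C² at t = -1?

4

S_0''(t) = 4 + 4·(t + 2), so S_0''(-1) = 8. On the right, S_1''(-1) = 2c, so c = 4.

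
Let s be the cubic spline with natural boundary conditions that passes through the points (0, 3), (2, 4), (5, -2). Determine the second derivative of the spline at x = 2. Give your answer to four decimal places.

With σ_i denoting the second derivative at x_i, h_i = 2, 3, and Δ_i = (y_(i+1) − y_i)/h_i = 1/2, -2:
  2·σ_0 + 10·σ_1 + 3·σ_2 = 6(Δ_1 - Δ_0) = -15
Natural end conditions: σ_0 = σ_2 = 0.
Solving: σ_0 = 0, σ_1 = -3/2, σ_2 = 0.

-1.5000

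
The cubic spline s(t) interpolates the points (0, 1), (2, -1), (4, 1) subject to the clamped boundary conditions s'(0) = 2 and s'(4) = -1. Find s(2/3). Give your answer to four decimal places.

1.1111

Put M_i = s'' at the i-th knot. Here h = (2, 2) and Δ = (-1, 1), so the interior equations h_(i-1)·M_(i-1) + 2(h_(i-1)+h_i)·M_i + h_i·M_(i+1) = 6(Δ_i − Δ_(i-1)) read
  2·M_0 + 8·M_1 + 2·M_2 = 6(Δ_1 - Δ_0) = 12
Clamped end conditions give two more equations: 2h_0·M_0 + h_0·M_1 = 6(Δ_0 - s'(0)) = -18 and h_1·M_1 + 2h_1·M_2 = 6(s'(4) - Δ_1) = -12.
Hence M_0 = -27/4, M_1 = 9/2, M_2 = -21/4.
On [0, 2], s(t) = 1 + 2·t - 27/8·t² + 15/16·t³.
With t = 2/3: s(2/3) = 10/9.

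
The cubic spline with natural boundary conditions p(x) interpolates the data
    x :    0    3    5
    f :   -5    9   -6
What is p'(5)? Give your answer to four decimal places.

Put m_i = p'' at the i-th knot. Here h = (3, 2) and Δ = (14/3, -15/2), so the interior equations h_(i-1)·m_(i-1) + 2(h_(i-1)+h_i)·m_i + h_i·m_(i+1) = 6(Δ_i − Δ_(i-1)) read
  3·m_0 + 10·m_1 + 2·m_2 = 6(Δ_1 - Δ_0) = -73
Natural end conditions: m_0 = m_2 = 0.
Hence m_0 = 0, m_1 = -73/10, m_2 = 0.
On [3, 5], p'(x) = b_1 + 2c_1·(x - 3) + 3d_1·(x - 3)² with b_1 = Δ_1 - h_1(2m_1 + m_2)/6 = -79/30, c_1 = m_1/2 = -73/20, d_1 = (m_2 - m_1)/(6h_1) = 73/120. So p'(5) = -149/15.

-9.9333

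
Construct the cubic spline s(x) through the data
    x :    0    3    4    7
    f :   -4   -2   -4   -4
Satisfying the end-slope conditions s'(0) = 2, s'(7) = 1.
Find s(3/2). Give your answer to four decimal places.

-1.6568

With m_i denoting the second derivative at x_i, h_i = 3, 1, 3, and Δ_i = (y_(i+1) − y_i)/h_i = 2/3, -2, 0:
  3·m_0 + 8·m_1 + 1·m_2 = 6(Δ_1 - Δ_0) = -16
  1·m_1 + 8·m_2 + 3·m_3 = 6(Δ_2 - Δ_1) = 12
Clamped end conditions give two more equations: 2h_0·m_0 + h_0·m_1 = 6(Δ_0 - s'(0)) = -8 and h_2·m_2 + 2h_2·m_3 = 6(s'(7) - Δ_2) = 6.
Solving: m_0 = -46/165, m_1 = -116/55, m_2 = 94/55, m_3 = 8/55.
On [0, 3], s(x) = -4 + 2·x - 23/165·x² - 151/1485·x³.
With x = 3/2: s(3/2) = -729/440.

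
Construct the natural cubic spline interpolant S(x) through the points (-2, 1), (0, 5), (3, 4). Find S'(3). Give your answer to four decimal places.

With σ_i denoting the second derivative at x_i, h_i = 2, 3, and Δ_i = (y_(i+1) − y_i)/h_i = 2, -1/3:
  2·σ_0 + 10·σ_1 + 3·σ_2 = 6(Δ_1 - Δ_0) = -14
Natural end conditions: σ_0 = σ_2 = 0.
Hence σ_0 = 0, σ_1 = -7/5, σ_2 = 0.
On [0, 3], S'(x) = b_1 + 2c_1·x + 3d_1·x² with b_1 = Δ_1 - h_1(2σ_1 + σ_2)/6 = 16/15, c_1 = σ_1/2 = -7/10, d_1 = (σ_2 - σ_1)/(6h_1) = 7/90. So S'(3) = -31/30.

-1.0333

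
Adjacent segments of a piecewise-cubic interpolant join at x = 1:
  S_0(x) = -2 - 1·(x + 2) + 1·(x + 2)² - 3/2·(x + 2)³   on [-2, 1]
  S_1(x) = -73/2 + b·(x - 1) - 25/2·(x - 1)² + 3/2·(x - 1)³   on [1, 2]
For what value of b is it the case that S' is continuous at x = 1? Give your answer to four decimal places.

-35.5000

S_0'(x) = -1 + 2·(x + 2) - 9/2·(x + 2)², so S_0'(1) = -71/2. On the right, S_1'(1) = b, so b = -71/2.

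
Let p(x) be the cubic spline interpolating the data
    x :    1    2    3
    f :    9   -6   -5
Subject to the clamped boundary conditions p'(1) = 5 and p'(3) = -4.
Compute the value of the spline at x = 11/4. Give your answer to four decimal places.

-5.0977

With σ_i denoting the second derivative at x_i, h_i = 1, 1, and Δ_i = (y_(i+1) − y_i)/h_i = -15, 1:
  1·σ_0 + 4·σ_1 + 1·σ_2 = 6(Δ_1 - Δ_0) = 96
Clamped end conditions give two more equations: 2h_0·σ_0 + h_0·σ_1 = 6(Δ_0 - p'(1)) = -120 and h_1·σ_1 + 2h_1·σ_2 = 6(p'(3) - Δ_1) = -30.
Forward elimination and back-substitution give σ_0 = -177/2, σ_1 = 57, σ_2 = -87/2.
On [2, 3], p(x) = -6 - 43/4·(x - 2) + 57/2·(x - 2)² - 67/4·(x - 2)³.
With (x - 2) = 3/4: p(11/4) = -1305/256.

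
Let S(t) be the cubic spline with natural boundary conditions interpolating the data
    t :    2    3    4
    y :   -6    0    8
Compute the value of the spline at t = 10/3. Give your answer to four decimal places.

2.4815

Put M_i = S'' at the i-th knot. Here h = (1, 1) and Δ = (6, 8), so the interior equations h_(i-1)·M_(i-1) + 2(h_(i-1)+h_i)·M_i + h_i·M_(i+1) = 6(Δ_i − Δ_(i-1)) read
  1·M_0 + 4·M_1 + 1·M_2 = 6(Δ_1 - Δ_0) = 12
Natural end conditions: M_0 = M_2 = 0.
Forward elimination and back-substitution give M_0 = 0, M_1 = 3, M_2 = 0.
On [3, 4], S(t) = 0 + 7·(t - 3) + 3/2·(t - 3)² - 1/2·(t - 3)³.
With (t - 3) = 1/3: S(10/3) = 67/27.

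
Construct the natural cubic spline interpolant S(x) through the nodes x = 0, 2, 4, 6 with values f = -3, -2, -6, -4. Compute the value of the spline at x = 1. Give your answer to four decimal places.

Let M_i = S''(x_i). Step sizes h_i = 2, 2, 2; slopes of the chords Δ_i = (y_(i+1) - y_i)/h_i = 1/2, -2, 1.
  2·M_0 + 8·M_1 + 2·M_2 = 6(Δ_1 - Δ_0) = -15
  2·M_1 + 8·M_2 + 2·M_3 = 6(Δ_2 - Δ_1) = 18
Natural end conditions: M_0 = M_3 = 0.
Solving the tridiagonal system: M_0 = 0, M_1 = -13/5, M_2 = 29/10, M_3 = 0.
On [0, 2], S(x) = -3 + 41/30·x + 0·x² - 13/60·x³.
With x = 1: S(1) = -37/20.

-1.8500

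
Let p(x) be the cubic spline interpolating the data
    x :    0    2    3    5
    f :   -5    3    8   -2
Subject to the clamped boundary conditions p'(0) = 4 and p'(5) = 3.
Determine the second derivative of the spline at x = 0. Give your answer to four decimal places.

With M_i denoting the second derivative at x_i, h_i = 2, 1, 2, and Δ_i = (y_(i+1) − y_i)/h_i = 4, 5, -5:
  2·M_0 + 6·M_1 + 1·M_2 = 6(Δ_1 - Δ_0) = 6
  1·M_1 + 6·M_2 + 2·M_3 = 6(Δ_2 - Δ_1) = -60
Clamped end conditions give two more equations: 2h_0·M_0 + h_0·M_1 = 6(Δ_0 - p'(0)) = 0 and h_2·M_2 + 2h_2·M_3 = 6(p'(5) - Δ_2) = 48.
Forward elimination and back-substitution give M_0 = -19/8, M_1 = 19/4, M_2 = -71/4, M_3 = 167/8.

-2.3750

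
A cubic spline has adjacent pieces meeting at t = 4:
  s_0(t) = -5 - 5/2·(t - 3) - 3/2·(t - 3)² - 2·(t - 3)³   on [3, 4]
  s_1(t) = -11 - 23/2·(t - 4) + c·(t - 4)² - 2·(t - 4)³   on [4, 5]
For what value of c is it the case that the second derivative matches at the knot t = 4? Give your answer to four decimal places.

s_0''(t) = -3 - 12·(t - 3), so s_0''(4) = -15. On the right, s_1''(4) = 2c, so c = -15/2.

-7.5000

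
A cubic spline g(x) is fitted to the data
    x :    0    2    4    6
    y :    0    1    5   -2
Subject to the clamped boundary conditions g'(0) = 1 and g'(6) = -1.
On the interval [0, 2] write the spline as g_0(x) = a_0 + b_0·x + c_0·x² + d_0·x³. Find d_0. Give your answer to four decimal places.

Put M_i = g'' at the i-th knot. Here h = (2, 2, 2) and Δ = (1/2, 2, -7/2), so the interior equations h_(i-1)·M_(i-1) + 2(h_(i-1)+h_i)·M_i + h_i·M_(i+1) = 6(Δ_i − Δ_(i-1)) read
  2·M_0 + 8·M_1 + 2·M_2 = 6(Δ_1 - Δ_0) = 9
  2·M_1 + 8·M_2 + 2·M_3 = 6(Δ_2 - Δ_1) = -33
Clamped end conditions give two more equations: 2h_0·M_0 + h_0·M_1 = 6(Δ_0 - g'(0)) = -3 and h_2·M_2 + 2h_2·M_3 = 6(g'(6) - Δ_2) = 15.
Forward elimination and back-substitution give M_0 = -37/15, M_1 = 103/30, M_2 = -203/30, M_3 = 107/15.
On [0, 2], with g_0(x) = a_0 + b_0·x + c_0·x² + d_0·x³: c_0 = M_0/2 = -37/30, d_0 = (M_1 - M_0)/(6h_0) = 59/120, b_0 = Δ_0 - h_0(2M_0 + M_1)/6 = 1.

0.4917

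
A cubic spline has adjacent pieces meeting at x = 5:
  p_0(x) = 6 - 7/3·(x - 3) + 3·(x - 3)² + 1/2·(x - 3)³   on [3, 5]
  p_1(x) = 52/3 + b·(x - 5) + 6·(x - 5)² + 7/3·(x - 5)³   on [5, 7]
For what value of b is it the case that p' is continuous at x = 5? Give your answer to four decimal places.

p_0'(x) = -7/3 + 6·(x - 3) + 3/2·(x - 3)², so p_0'(5) = 47/3. On the right, p_1'(5) = b, so b = 47/3.

15.6667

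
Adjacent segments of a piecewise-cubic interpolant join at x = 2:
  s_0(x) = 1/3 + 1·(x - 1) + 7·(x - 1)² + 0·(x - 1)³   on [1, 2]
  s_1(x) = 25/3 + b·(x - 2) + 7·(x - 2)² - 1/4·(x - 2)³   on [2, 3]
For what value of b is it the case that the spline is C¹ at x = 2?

s_0'(x) = 1 + 14·(x - 1) + 0·(x - 1)², so s_0'(2) = 15. On the right, s_1'(2) = b, so b = 15.

15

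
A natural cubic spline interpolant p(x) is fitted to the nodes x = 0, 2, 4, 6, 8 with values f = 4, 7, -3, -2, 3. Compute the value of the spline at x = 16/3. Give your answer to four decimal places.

-3.4749

Write M_i for p''(x_i). With h_i = 2, 2, 2, 2 and divided differences Δ_i = 3/2, -5, 1/2, 5/2, the continuity of p' gives the tridiagonal system
  2·M_0 + 8·M_1 + 2·M_2 = 6(Δ_1 - Δ_0) = -39
  2·M_1 + 8·M_2 + 2·M_3 = 6(Δ_2 - Δ_1) = 33
  2·M_2 + 8·M_3 + 2·M_4 = 6(Δ_3 - Δ_2) = 12
Natural end conditions: M_0 = M_4 = 0.
Forward elimination and back-substitution give M_0 = 0, M_1 = -705/112, M_2 = 159/28, M_3 = 9/112, M_4 = 0.
On [4, 6], p(x) = -3 - 53/16·(x - 4) + 159/56·(x - 4)² - 209/448·(x - 4)³.
With (x - 4) = 4/3: p(16/3) = -2627/756.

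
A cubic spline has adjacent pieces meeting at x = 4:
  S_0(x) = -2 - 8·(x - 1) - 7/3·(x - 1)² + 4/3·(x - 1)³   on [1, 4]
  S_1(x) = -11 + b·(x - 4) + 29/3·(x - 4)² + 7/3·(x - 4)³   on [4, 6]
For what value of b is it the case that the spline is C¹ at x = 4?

S_0'(x) = -8 - 14/3·(x - 1) + 4·(x - 1)², so S_0'(4) = 14. On the right, S_1'(4) = b, so b = 14.

14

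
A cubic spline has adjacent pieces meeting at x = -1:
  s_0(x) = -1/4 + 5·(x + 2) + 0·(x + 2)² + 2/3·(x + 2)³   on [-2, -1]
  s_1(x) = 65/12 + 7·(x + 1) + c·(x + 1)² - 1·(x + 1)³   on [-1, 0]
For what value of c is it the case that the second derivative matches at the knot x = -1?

s_0''(x) = 0 + 4·(x + 2), so s_0''(-1) = 4. On the right, s_1''(-1) = 2c, so c = 2.

2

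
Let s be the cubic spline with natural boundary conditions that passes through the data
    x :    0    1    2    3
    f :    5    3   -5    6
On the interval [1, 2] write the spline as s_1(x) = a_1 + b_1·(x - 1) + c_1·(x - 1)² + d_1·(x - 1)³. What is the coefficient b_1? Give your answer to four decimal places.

Let M_i = s''(x_i). Step sizes h_i = 1, 1, 1; slopes of the chords Δ_i = (y_(i+1) - y_i)/h_i = -2, -8, 11.
  1·M_0 + 4·M_1 + 1·M_2 = 6(Δ_1 - Δ_0) = -36
  1·M_1 + 4·M_2 + 1·M_3 = 6(Δ_2 - Δ_1) = 114
Natural end conditions: M_0 = M_3 = 0.
Forward elimination and back-substitution give M_0 = 0, M_1 = -86/5, M_2 = 164/5, M_3 = 0.
On [1, 2], with s_1(x) = a_1 + b_1·(x - 1) + c_1·(x - 1)² + d_1·(x - 1)³: c_1 = M_1/2 = -43/5, d_1 = (M_2 - M_1)/(6h_1) = 25/3, b_1 = Δ_1 - h_1(2M_1 + M_2)/6 = -116/15.

-7.7333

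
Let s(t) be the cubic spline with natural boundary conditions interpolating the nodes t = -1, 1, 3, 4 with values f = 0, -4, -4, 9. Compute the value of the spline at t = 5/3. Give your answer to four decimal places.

-6.2222

Put m_i = s'' at the i-th knot. Here h = (2, 2, 1) and Δ = (-2, 0, 13), so the interior equations h_(i-1)·m_(i-1) + 2(h_(i-1)+h_i)·m_i + h_i·m_(i+1) = 6(Δ_i − Δ_(i-1)) read
  2·m_0 + 8·m_1 + 2·m_2 = 6(Δ_1 - Δ_0) = 12
  2·m_1 + 6·m_2 + 1·m_3 = 6(Δ_2 - Δ_1) = 78
Natural end conditions: m_0 = m_3 = 0.
Solving the tridiagonal system: m_0 = 0, m_1 = -21/11, m_2 = 150/11, m_3 = 0.
On [1, 3], s(t) = -4 - 36/11·(t - 1) - 21/22·(t - 1)² + 57/44·(t - 1)³.
With (t - 1) = 2/3: s(5/3) = -56/9.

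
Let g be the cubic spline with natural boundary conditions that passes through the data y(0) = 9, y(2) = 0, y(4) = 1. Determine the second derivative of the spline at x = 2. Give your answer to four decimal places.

3.7500

Let σ_i = g''(x_i). Step sizes h_i = 2, 2; slopes of the chords Δ_i = (y_(i+1) - y_i)/h_i = -9/2, 1/2.
  2·σ_0 + 8·σ_1 + 2·σ_2 = 6(Δ_1 - Δ_0) = 30
Natural end conditions: σ_0 = σ_2 = 0.
Solving the tridiagonal system: σ_0 = 0, σ_1 = 15/4, σ_2 = 0.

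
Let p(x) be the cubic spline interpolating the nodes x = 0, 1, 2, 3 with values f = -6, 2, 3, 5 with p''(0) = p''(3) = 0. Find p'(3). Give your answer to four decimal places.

With M_i denoting the second derivative at x_i, h_i = 1, 1, 1, and Δ_i = (y_(i+1) − y_i)/h_i = 8, 1, 2:
  1·M_0 + 4·M_1 + 1·M_2 = 6(Δ_1 - Δ_0) = -42
  1·M_1 + 4·M_2 + 1·M_3 = 6(Δ_2 - Δ_1) = 6
Natural end conditions: M_0 = M_3 = 0.
Hence M_0 = 0, M_1 = -58/5, M_2 = 22/5, M_3 = 0.
On [2, 3], p'(x) = b_2 + 2c_2·(x - 2) + 3d_2·(x - 2)² with b_2 = Δ_2 - h_2(2M_2 + M_3)/6 = 8/15, c_2 = M_2/2 = 11/5, d_2 = (M_3 - M_2)/(6h_2) = -11/15. So p'(3) = 41/15.

2.7333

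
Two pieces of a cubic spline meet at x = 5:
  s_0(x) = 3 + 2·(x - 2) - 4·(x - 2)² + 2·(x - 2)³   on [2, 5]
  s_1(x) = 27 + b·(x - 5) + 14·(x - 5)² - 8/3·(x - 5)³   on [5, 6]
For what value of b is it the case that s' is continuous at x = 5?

32

s_0'(x) = 2 - 8·(x - 2) + 6·(x - 2)², so s_0'(5) = 32. On the right, s_1'(5) = b, so b = 32.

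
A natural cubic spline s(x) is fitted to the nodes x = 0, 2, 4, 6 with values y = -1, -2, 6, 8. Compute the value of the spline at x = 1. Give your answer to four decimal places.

-2.5500

With M_i denoting the second derivative at x_i, h_i = 2, 2, 2, and Δ_i = (y_(i+1) − y_i)/h_i = -1/2, 4, 1:
  2·M_0 + 8·M_1 + 2·M_2 = 6(Δ_1 - Δ_0) = 27
  2·M_1 + 8·M_2 + 2·M_3 = 6(Δ_2 - Δ_1) = -18
Natural end conditions: M_0 = M_3 = 0.
Forward elimination and back-substitution give M_0 = 0, M_1 = 21/5, M_2 = -33/10, M_3 = 0.
On [0, 2], s(x) = -1 - 19/10·x + 0·x² + 7/20·x³.
With x = 1: s(1) = -51/20.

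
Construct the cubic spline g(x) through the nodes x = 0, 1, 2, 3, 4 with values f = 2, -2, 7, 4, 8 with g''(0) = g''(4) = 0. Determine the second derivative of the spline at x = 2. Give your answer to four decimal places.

Put m_i = g'' at the i-th knot. Here h = (1, 1, 1, 1) and Δ = (-4, 9, -3, 4), so the interior equations h_(i-1)·m_(i-1) + 2(h_(i-1)+h_i)·m_i + h_i·m_(i+1) = 6(Δ_i − Δ_(i-1)) read
  1·m_0 + 4·m_1 + 1·m_2 = 6(Δ_1 - Δ_0) = 78
  1·m_1 + 4·m_2 + 1·m_3 = 6(Δ_2 - Δ_1) = -72
  1·m_2 + 4·m_3 + 1·m_4 = 6(Δ_3 - Δ_2) = 42
Natural end conditions: m_0 = m_4 = 0.
Solving the tridiagonal system: m_0 = 0, m_1 = 375/14, m_2 = -204/7, m_3 = 249/14, m_4 = 0.

-29.1429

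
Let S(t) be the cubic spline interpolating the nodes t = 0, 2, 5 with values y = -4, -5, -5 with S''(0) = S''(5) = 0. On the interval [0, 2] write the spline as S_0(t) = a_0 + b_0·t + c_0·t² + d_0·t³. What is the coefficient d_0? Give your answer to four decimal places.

With M_i denoting the second derivative at x_i, h_i = 2, 3, and Δ_i = (y_(i+1) − y_i)/h_i = -1/2, 0:
  2·M_0 + 10·M_1 + 3·M_2 = 6(Δ_1 - Δ_0) = 3
Natural end conditions: M_0 = M_2 = 0.
Solving the tridiagonal system: M_0 = 0, M_1 = 3/10, M_2 = 0.
On [0, 2], with S_0(t) = a_0 + b_0·t + c_0·t² + d_0·t³: c_0 = M_0/2 = 0, d_0 = (M_1 - M_0)/(6h_0) = 1/40, b_0 = Δ_0 - h_0(2M_0 + M_1)/6 = -3/5.

0.0250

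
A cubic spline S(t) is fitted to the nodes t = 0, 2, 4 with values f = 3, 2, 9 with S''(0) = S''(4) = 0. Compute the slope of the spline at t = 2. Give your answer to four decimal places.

Put M_i = S'' at the i-th knot. Here h = (2, 2) and Δ = (-1/2, 7/2), so the interior equations h_(i-1)·M_(i-1) + 2(h_(i-1)+h_i)·M_i + h_i·M_(i+1) = 6(Δ_i − Δ_(i-1)) read
  2·M_0 + 8·M_1 + 2·M_2 = 6(Δ_1 - Δ_0) = 24
Natural end conditions: M_0 = M_2 = 0.
Solving the tridiagonal system: M_0 = 0, M_1 = 3, M_2 = 0.
On [2, 4], S'(t) = b_1 + 2c_1·(t - 2) + 3d_1·(t - 2)² with b_1 = Δ_1 - h_1(2M_1 + M_2)/6 = 3/2, c_1 = M_1/2 = 3/2, d_1 = (M_2 - M_1)/(6h_1) = -1/4. So S'(2) = 3/2.

1.5000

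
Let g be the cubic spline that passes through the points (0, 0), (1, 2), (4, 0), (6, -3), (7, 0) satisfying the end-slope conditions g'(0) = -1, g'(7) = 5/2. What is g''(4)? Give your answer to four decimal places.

Put m_i = g'' at the i-th knot. Here h = (1, 3, 2, 1) and Δ = (2, -2/3, -3/2, 3), so the interior equations h_(i-1)·m_(i-1) + 2(h_(i-1)+h_i)·m_i + h_i·m_(i+1) = 6(Δ_i − Δ_(i-1)) read
  1·m_0 + 8·m_1 + 3·m_2 = 6(Δ_1 - Δ_0) = -16
  3·m_1 + 10·m_2 + 2·m_3 = 6(Δ_2 - Δ_1) = -5
  2·m_2 + 6·m_3 + 1·m_4 = 6(Δ_3 - Δ_2) = 27
Clamped end conditions give two more equations: 2h_0·m_0 + h_0·m_1 = 6(Δ_0 - g'(0)) = 18 and h_3·m_3 + 2h_3·m_4 = 6(g'(7) - Δ_3) = -3.
Forward elimination and back-substitution give m_0 = 1559/148, m_1 = -227/74, m_2 = -295/444, m_3 = 602/111, m_4 = -935/222.

-0.6644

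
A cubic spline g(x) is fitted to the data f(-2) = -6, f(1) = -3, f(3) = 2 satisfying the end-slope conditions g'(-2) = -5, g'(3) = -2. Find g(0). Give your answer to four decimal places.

-6.8667

With m_i denoting the second derivative at x_i, h_i = 3, 2, and Δ_i = (y_(i+1) − y_i)/h_i = 1, 5/2:
  3·m_0 + 10·m_1 + 2·m_2 = 6(Δ_1 - Δ_0) = 9
Clamped end conditions give two more equations: 2h_0·m_0 + h_0·m_1 = 6(Δ_0 - g'(-2)) = 36 and h_1·m_1 + 2h_1·m_2 = 6(g'(3) - Δ_1) = -27.
Hence m_0 = 57/10, m_1 = 3/5, m_2 = -141/20.
On [-2, 1], g(x) = -6 - 5·(x + 2) + 57/20·(x + 2)² - 17/60·(x + 2)³.
With (x + 2) = 2: g(0) = -103/15.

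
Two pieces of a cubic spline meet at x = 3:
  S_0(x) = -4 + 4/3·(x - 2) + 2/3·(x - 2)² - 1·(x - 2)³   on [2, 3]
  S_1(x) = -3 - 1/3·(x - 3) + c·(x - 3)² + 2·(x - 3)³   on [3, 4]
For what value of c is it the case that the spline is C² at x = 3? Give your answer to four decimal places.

S_0''(x) = 4/3 - 6·(x - 2), so S_0''(3) = -14/3. On the right, S_1''(3) = 2c, so c = -7/3.

-2.3333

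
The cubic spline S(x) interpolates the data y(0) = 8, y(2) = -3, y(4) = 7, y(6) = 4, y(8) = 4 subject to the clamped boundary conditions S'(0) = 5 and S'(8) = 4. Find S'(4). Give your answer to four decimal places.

Put M_i = S'' at the i-th knot. Here h = (2, 2, 2, 2) and Δ = (-11/2, 5, -3/2, 0), so the interior equations h_(i-1)·M_(i-1) + 2(h_(i-1)+h_i)·M_i + h_i·M_(i+1) = 6(Δ_i − Δ_(i-1)) read
  2·M_0 + 8·M_1 + 2·M_2 = 6(Δ_1 - Δ_0) = 63
  2·M_1 + 8·M_2 + 2·M_3 = 6(Δ_2 - Δ_1) = -39
  2·M_2 + 8·M_3 + 2·M_4 = 6(Δ_3 - Δ_2) = 9
Clamped end conditions give two more equations: 2h_0·M_0 + h_0·M_1 = 6(Δ_0 - S'(0)) = -63 and h_3·M_3 + 2h_3·M_4 = 6(S'(8) - Δ_3) = 24.
Solving the tridiagonal system: M_0 = -167/7, M_1 = 227/14, M_2 = -19/2, M_3 = 16/7, M_4 = 34/7.
On [4, 6], S'(x) = b_2 + 2c_2·(x - 4) + 3d_2·(x - 4)² with b_2 = Δ_2 - h_2(2M_2 + M_3)/6 = 57/14, c_2 = M_2/2 = -19/4, d_2 = (M_3 - M_2)/(6h_2) = 55/56. So S'(4) = 57/14.

4.0714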